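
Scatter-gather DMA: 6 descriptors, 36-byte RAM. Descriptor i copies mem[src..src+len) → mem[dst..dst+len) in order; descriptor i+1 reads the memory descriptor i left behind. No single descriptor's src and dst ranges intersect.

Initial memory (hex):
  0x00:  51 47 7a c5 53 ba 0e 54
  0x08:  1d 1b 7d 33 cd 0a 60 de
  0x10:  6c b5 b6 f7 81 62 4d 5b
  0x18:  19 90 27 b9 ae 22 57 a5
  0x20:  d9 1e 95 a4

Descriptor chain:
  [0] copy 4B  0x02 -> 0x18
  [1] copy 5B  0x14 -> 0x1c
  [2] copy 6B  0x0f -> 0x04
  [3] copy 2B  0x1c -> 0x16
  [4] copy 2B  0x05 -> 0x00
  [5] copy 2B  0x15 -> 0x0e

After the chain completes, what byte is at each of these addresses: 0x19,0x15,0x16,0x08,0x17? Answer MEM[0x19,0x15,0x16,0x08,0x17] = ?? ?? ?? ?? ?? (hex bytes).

  after D0: wrote 4B at 0x18 = 7ac553ba
  after D1: wrote 5B at 0x1c = 81624d5b7a
  after D2: wrote 6B at 0x04 = de6cb5b6f781
  after D3: wrote 2B at 0x16 = 8162
  after D4: wrote 2B at 0x00 = 6cb5
  after D5: wrote 2B at 0x0e = 6281
query mem[0x19]=0xc5, mem[0x15]=0x62, mem[0x16]=0x81, mem[0x08]=0xf7, mem[0x17]=0x62

MEM[0x19,0x15,0x16,0x08,0x17] = c5 62 81 f7 62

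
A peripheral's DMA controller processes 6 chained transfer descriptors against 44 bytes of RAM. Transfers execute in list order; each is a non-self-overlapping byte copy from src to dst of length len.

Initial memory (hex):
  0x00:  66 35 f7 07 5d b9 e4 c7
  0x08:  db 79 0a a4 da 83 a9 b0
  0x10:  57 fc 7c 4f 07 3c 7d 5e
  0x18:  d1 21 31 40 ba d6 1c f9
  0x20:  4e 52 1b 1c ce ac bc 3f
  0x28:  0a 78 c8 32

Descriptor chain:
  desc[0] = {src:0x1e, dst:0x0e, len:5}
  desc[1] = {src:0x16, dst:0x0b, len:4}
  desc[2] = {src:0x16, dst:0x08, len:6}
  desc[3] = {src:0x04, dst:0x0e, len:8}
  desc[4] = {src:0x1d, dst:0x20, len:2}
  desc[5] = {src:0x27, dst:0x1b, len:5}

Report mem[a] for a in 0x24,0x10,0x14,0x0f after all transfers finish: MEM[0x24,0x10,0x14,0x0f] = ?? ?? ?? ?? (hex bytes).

  after D0: wrote 5B at 0x0e = 1cf94e521b
  after D1: wrote 4B at 0x0b = 7d5ed121
  after D2: wrote 6B at 0x08 = 7d5ed1213140
  after D3: wrote 8B at 0x0e = 5db9e4c77d5ed121
  after D4: wrote 2B at 0x20 = d61c
  after D5: wrote 5B at 0x1b = 3f0a78c832
query mem[0x24]=0xce, mem[0x10]=0xe4, mem[0x14]=0xd1, mem[0x0f]=0xb9

MEM[0x24,0x10,0x14,0x0f] = ce e4 d1 b9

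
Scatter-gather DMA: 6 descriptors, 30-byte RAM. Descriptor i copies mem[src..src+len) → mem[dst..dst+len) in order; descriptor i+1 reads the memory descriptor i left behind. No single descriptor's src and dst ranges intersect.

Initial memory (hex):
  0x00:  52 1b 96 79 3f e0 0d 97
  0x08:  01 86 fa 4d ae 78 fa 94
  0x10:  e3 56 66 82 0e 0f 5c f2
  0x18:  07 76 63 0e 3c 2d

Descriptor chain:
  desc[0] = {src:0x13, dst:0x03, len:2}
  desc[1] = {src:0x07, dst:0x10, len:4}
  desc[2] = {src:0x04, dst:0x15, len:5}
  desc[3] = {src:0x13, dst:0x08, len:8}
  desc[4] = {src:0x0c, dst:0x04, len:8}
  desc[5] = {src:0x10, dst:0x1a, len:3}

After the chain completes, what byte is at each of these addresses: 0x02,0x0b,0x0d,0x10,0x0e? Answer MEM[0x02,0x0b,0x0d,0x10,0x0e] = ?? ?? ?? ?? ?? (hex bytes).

MEM[0x02,0x0b,0x0d,0x10,0x0e] = 96 fa 97 97 01

  after D0: wrote 2B at 0x03 = 820e
  after D1: wrote 4B at 0x10 = 970186fa
  after D2: wrote 5B at 0x15 = 0ee00d9701
  after D3: wrote 8B at 0x08 = fa0e0ee00d970163
  after D4: wrote 8B at 0x04 = 0d970163970186fa
  after D5: wrote 3B at 0x1a = 970186
query mem[0x02]=0x96, mem[0x0b]=0xfa, mem[0x0d]=0x97, mem[0x10]=0x97, mem[0x0e]=0x01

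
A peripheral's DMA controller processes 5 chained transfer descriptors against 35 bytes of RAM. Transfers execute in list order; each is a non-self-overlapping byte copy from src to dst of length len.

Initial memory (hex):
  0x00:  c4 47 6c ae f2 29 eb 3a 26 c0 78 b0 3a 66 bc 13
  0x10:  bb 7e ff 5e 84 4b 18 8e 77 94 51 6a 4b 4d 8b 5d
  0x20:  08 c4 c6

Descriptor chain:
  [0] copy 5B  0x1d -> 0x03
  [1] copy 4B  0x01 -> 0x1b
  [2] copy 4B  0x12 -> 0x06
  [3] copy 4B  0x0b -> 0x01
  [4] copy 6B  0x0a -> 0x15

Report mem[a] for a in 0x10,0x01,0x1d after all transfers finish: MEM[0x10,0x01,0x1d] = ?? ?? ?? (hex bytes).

MEM[0x10,0x01,0x1d] = bb b0 4d

#0 dst[0x03+5] := {0x4d,0x8b,0x5d,0x08,0xc4}
#1 dst[0x1b+4] := {0x47,0x6c,0x4d,0x8b}
#2 dst[0x06+4] := {0xff,0x5e,0x84,0x4b}
#3 dst[0x01+4] := {0xb0,0x3a,0x66,0xbc}
#4 dst[0x15+6] := {0x78,0xb0,0x3a,0x66,0xbc,0x13}
query mem[0x10]=0xbb, mem[0x01]=0xb0, mem[0x1d]=0x4d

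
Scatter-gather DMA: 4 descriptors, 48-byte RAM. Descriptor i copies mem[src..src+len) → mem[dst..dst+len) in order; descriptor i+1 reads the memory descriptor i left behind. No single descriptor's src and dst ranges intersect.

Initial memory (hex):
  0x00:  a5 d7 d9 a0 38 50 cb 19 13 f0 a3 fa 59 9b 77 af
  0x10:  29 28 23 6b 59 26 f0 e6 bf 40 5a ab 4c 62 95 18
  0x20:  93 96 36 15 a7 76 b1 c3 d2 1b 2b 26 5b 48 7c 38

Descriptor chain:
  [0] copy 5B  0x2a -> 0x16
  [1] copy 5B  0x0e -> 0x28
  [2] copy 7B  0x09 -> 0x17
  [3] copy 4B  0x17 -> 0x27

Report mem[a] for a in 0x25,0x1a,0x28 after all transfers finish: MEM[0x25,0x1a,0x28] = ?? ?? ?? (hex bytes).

  after D0: wrote 5B at 0x16 = 2b265b487c
  after D1: wrote 5B at 0x28 = 77af292823
  after D2: wrote 7B at 0x17 = f0a3fa599b77af
  after D3: wrote 4B at 0x27 = f0a3fa59
query mem[0x25]=0x76, mem[0x1a]=0x59, mem[0x28]=0xa3

MEM[0x25,0x1a,0x28] = 76 59 a3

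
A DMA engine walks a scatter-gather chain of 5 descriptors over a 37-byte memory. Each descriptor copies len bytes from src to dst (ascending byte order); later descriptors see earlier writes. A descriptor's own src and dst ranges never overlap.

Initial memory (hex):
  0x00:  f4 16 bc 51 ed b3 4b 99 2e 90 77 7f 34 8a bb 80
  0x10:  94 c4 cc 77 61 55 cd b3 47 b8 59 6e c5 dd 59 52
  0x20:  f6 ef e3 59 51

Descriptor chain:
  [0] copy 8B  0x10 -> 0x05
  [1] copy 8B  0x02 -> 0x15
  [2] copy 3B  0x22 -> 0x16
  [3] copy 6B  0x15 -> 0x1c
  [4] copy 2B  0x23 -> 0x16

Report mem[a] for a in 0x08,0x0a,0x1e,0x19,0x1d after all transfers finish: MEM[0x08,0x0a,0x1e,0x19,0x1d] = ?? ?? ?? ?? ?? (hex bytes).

MEM[0x08,0x0a,0x1e,0x19,0x1d] = 77 55 59 c4 e3

[0] 0x10->0x05 len=8 : 94 c4 cc 77 61 55 cd b3
[1] 0x02->0x15 len=8 : bc 51 ed 94 c4 cc 77 61
[2] 0x22->0x16 len=3 : e3 59 51
[3] 0x15->0x1c len=6 : bc e3 59 51 c4 cc
[4] 0x23->0x16 len=2 : 59 51
query mem[0x08]=0x77, mem[0x0a]=0x55, mem[0x1e]=0x59, mem[0x19]=0xc4, mem[0x1d]=0xe3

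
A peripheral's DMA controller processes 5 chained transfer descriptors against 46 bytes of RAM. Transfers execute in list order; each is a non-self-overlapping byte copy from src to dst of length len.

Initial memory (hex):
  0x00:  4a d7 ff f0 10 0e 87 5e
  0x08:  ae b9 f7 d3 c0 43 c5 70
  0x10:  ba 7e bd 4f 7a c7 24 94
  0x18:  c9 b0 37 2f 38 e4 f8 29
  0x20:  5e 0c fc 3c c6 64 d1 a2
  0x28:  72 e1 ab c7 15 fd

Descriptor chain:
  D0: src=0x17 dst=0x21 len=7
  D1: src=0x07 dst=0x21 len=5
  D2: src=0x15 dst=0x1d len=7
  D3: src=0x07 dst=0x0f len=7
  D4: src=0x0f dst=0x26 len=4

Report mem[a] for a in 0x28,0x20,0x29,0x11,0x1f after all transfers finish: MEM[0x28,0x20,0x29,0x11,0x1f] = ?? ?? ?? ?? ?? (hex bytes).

#0 dst[0x21+7] := {0x94,0xc9,0xb0,0x37,0x2f,0x38,0xe4}
#1 dst[0x21+5] := {0x5e,0xae,0xb9,0xf7,0xd3}
#2 dst[0x1d+7] := {0xc7,0x24,0x94,0xc9,0xb0,0x37,0x2f}
#3 dst[0x0f+7] := {0x5e,0xae,0xb9,0xf7,0xd3,0xc0,0x43}
#4 dst[0x26+4] := {0x5e,0xae,0xb9,0xf7}
query mem[0x28]=0xb9, mem[0x20]=0xc9, mem[0x29]=0xf7, mem[0x11]=0xb9, mem[0x1f]=0x94

MEM[0x28,0x20,0x29,0x11,0x1f] = b9 c9 f7 b9 94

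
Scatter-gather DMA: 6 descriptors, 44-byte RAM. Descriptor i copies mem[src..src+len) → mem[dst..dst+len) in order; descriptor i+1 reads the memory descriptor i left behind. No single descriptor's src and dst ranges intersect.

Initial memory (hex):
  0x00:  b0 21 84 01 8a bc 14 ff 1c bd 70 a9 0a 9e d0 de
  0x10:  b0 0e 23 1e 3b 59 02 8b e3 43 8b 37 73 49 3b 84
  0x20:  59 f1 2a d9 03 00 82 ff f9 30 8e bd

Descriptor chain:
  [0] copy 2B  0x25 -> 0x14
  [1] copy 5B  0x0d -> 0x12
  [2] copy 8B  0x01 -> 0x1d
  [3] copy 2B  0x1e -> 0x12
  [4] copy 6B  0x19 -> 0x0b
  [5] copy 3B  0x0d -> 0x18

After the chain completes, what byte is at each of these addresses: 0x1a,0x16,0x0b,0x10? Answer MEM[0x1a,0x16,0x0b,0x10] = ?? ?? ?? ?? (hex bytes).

MEM[0x1a,0x16,0x0b,0x10] = 21 0e 43 84

D0: mem[0x14..0x15] <- [00 82]
D1: mem[0x12..0x16] <- [9e d0 de b0 0e]
D2: mem[0x1d..0x24] <- [21 84 01 8a bc 14 ff 1c]
D3: mem[0x12..0x13] <- [84 01]
D4: mem[0x0b..0x10] <- [43 8b 37 73 21 84]
D5: mem[0x18..0x1a] <- [37 73 21]
query mem[0x1a]=0x21, mem[0x16]=0x0e, mem[0x0b]=0x43, mem[0x10]=0x84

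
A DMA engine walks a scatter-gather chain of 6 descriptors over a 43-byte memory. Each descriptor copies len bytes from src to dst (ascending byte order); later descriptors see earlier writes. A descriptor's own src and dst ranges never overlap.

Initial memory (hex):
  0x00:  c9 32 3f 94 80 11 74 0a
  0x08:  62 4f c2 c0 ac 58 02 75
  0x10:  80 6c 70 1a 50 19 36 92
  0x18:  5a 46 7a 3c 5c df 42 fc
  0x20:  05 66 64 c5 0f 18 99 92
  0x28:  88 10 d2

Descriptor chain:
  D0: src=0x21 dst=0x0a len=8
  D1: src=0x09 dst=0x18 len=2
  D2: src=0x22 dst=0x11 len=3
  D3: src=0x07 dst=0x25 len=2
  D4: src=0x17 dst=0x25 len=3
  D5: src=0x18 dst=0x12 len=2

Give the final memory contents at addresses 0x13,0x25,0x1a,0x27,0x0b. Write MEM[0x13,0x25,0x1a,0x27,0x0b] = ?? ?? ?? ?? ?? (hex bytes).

MEM[0x13,0x25,0x1a,0x27,0x0b] = 66 92 7a 66 64

D0: mem[0x0a..0x11] <- [66 64 c5 0f 18 99 92 88]
D1: mem[0x18..0x19] <- [4f 66]
D2: mem[0x11..0x13] <- [64 c5 0f]
D3: mem[0x25..0x26] <- [0a 62]
D4: mem[0x25..0x27] <- [92 4f 66]
D5: mem[0x12..0x13] <- [4f 66]
query mem[0x13]=0x66, mem[0x25]=0x92, mem[0x1a]=0x7a, mem[0x27]=0x66, mem[0x0b]=0x64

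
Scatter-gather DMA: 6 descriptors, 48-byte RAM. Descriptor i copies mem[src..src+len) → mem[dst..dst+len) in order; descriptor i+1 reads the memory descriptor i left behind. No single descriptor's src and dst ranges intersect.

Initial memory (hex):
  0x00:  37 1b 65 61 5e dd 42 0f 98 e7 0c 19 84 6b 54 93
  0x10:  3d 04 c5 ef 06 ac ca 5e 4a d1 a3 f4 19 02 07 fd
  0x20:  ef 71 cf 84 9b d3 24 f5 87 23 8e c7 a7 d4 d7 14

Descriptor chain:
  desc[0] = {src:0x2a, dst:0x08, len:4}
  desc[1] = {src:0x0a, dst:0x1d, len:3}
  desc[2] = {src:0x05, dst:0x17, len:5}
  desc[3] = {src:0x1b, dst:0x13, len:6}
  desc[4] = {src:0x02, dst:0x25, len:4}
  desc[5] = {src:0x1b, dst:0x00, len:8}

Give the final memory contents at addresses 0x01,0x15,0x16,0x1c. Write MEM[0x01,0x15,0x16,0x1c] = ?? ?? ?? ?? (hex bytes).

[0] 0x2a->0x08 len=4 : 8e c7 a7 d4
[1] 0x0a->0x1d len=3 : a7 d4 84
[2] 0x05->0x17 len=5 : dd 42 0f 8e c7
[3] 0x1b->0x13 len=6 : c7 19 a7 d4 84 ef
[4] 0x02->0x25 len=4 : 65 61 5e dd
[5] 0x1b->0x00 len=8 : c7 19 a7 d4 84 ef 71 cf
query mem[0x01]=0x19, mem[0x15]=0xa7, mem[0x16]=0xd4, mem[0x1c]=0x19

MEM[0x01,0x15,0x16,0x1c] = 19 a7 d4 19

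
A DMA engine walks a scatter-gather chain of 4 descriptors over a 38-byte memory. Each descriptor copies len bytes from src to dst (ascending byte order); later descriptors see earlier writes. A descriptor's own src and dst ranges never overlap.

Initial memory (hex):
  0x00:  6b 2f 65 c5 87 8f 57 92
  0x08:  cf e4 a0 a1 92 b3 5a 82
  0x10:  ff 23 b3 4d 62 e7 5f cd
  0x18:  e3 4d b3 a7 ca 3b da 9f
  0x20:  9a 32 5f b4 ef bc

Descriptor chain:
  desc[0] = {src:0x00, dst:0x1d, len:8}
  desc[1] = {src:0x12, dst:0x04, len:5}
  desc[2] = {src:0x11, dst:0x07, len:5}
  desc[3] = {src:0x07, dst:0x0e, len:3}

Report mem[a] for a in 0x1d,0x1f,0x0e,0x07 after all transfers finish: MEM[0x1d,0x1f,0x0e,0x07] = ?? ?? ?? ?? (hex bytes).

[0] 0x00->0x1d len=8 : 6b 2f 65 c5 87 8f 57 92
[1] 0x12->0x04 len=5 : b3 4d 62 e7 5f
[2] 0x11->0x07 len=5 : 23 b3 4d 62 e7
[3] 0x07->0x0e len=3 : 23 b3 4d
query mem[0x1d]=0x6b, mem[0x1f]=0x65, mem[0x0e]=0x23, mem[0x07]=0x23

MEM[0x1d,0x1f,0x0e,0x07] = 6b 65 23 23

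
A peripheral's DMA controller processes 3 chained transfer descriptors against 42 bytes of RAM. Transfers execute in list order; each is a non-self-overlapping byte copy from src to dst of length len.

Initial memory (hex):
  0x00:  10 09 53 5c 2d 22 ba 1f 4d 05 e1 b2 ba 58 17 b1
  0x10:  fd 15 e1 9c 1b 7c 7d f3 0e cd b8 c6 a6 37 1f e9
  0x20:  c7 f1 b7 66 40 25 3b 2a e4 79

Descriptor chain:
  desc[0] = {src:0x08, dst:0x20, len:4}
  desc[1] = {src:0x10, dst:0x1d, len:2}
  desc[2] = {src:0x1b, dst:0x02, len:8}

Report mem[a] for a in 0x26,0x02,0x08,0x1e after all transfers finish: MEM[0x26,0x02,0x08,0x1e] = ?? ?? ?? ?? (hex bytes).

MEM[0x26,0x02,0x08,0x1e] = 3b c6 05 15

#0 dst[0x20+4] := {0x4d,0x05,0xe1,0xb2}
#1 dst[0x1d+2] := {0xfd,0x15}
#2 dst[0x02+8] := {0xc6,0xa6,0xfd,0x15,0xe9,0x4d,0x05,0xe1}
query mem[0x26]=0x3b, mem[0x02]=0xc6, mem[0x08]=0x05, mem[0x1e]=0x15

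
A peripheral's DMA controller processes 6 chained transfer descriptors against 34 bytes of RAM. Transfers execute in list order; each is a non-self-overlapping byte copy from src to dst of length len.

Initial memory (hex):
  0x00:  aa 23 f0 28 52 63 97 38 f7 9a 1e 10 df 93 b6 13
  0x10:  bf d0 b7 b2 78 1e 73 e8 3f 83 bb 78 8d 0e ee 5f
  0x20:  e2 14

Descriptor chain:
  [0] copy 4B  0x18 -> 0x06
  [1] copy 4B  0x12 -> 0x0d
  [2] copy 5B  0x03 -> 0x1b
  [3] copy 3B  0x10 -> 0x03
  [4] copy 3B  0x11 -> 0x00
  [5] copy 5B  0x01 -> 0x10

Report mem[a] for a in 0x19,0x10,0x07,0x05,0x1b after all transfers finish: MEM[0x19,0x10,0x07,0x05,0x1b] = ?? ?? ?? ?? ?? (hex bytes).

MEM[0x19,0x10,0x07,0x05,0x1b] = 83 b7 83 b7 28

#0 dst[0x06+4] := {0x3f,0x83,0xbb,0x78}
#1 dst[0x0d+4] := {0xb7,0xb2,0x78,0x1e}
#2 dst[0x1b+5] := {0x28,0x52,0x63,0x3f,0x83}
#3 dst[0x03+3] := {0x1e,0xd0,0xb7}
#4 dst[0x00+3] := {0xd0,0xb7,0xb2}
#5 dst[0x10+5] := {0xb7,0xb2,0x1e,0xd0,0xb7}
query mem[0x19]=0x83, mem[0x10]=0xb7, mem[0x07]=0x83, mem[0x05]=0xb7, mem[0x1b]=0x28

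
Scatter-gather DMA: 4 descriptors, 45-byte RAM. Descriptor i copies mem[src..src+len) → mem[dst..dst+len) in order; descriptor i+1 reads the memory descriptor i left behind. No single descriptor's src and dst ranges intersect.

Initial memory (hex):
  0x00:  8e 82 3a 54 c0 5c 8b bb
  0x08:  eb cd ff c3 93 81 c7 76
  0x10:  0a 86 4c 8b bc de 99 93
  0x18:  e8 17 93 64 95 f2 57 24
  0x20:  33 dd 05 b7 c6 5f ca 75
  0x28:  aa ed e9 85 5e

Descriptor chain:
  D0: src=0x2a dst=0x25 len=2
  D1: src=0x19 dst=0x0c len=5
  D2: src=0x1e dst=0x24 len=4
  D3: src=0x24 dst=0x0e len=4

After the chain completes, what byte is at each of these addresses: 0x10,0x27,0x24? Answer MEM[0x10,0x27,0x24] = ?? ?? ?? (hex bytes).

MEM[0x10,0x27,0x24] = 33 dd 57

D0: mem[0x25..0x26] <- [e9 85]
D1: mem[0x0c..0x10] <- [17 93 64 95 f2]
D2: mem[0x24..0x27] <- [57 24 33 dd]
D3: mem[0x0e..0x11] <- [57 24 33 dd]
query mem[0x10]=0x33, mem[0x27]=0xdd, mem[0x24]=0x57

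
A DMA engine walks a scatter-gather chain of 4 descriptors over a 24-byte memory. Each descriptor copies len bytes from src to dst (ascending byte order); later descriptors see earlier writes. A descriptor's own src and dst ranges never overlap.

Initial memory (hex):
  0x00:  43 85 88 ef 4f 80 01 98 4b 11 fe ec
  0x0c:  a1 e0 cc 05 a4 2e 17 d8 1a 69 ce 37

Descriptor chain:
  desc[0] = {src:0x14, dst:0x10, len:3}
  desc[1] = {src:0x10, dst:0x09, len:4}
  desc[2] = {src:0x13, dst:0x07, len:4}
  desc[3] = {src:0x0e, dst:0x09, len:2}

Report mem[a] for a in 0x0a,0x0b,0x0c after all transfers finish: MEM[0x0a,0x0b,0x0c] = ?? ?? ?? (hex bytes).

  after D0: wrote 3B at 0x10 = 1a69ce
  after D1: wrote 4B at 0x09 = 1a69ced8
  after D2: wrote 4B at 0x07 = d81a69ce
  after D3: wrote 2B at 0x09 = cc05
query mem[0x0a]=0x05, mem[0x0b]=0xce, mem[0x0c]=0xd8

MEM[0x0a,0x0b,0x0c] = 05 ce d8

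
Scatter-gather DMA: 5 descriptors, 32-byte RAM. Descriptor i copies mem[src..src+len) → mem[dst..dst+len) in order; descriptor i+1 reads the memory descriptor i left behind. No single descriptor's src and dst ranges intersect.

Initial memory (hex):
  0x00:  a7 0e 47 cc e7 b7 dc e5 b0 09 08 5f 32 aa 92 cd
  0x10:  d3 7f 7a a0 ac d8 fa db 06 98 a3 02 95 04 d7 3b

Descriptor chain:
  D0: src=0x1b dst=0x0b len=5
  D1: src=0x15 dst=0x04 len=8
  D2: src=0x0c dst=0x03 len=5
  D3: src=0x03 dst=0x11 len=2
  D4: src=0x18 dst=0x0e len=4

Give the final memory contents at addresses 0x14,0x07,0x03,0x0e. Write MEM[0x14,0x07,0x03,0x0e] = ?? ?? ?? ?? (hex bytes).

D0: mem[0x0b..0x0f] <- [02 95 04 d7 3b]
D1: mem[0x04..0x0b] <- [d8 fa db 06 98 a3 02 95]
D2: mem[0x03..0x07] <- [95 04 d7 3b d3]
D3: mem[0x11..0x12] <- [95 04]
D4: mem[0x0e..0x11] <- [06 98 a3 02]
query mem[0x14]=0xac, mem[0x07]=0xd3, mem[0x03]=0x95, mem[0x0e]=0x06

MEM[0x14,0x07,0x03,0x0e] = ac d3 95 06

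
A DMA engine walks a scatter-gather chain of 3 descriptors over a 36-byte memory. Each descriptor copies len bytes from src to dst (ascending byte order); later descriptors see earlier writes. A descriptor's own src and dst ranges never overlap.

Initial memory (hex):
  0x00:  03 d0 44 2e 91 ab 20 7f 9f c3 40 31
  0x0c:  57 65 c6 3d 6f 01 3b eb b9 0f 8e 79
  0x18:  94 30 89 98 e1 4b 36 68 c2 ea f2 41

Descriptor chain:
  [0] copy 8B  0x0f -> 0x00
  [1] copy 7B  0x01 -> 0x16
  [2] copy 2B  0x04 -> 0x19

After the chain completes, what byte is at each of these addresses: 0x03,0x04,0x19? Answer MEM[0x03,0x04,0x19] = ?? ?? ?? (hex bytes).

#0 dst[0x00+8] := {0x3d,0x6f,0x01,0x3b,0xeb,0xb9,0x0f,0x8e}
#1 dst[0x16+7] := {0x6f,0x01,0x3b,0xeb,0xb9,0x0f,0x8e}
#2 dst[0x19+2] := {0xeb,0xb9}
query mem[0x03]=0x3b, mem[0x04]=0xeb, mem[0x19]=0xeb

MEM[0x03,0x04,0x19] = 3b eb eb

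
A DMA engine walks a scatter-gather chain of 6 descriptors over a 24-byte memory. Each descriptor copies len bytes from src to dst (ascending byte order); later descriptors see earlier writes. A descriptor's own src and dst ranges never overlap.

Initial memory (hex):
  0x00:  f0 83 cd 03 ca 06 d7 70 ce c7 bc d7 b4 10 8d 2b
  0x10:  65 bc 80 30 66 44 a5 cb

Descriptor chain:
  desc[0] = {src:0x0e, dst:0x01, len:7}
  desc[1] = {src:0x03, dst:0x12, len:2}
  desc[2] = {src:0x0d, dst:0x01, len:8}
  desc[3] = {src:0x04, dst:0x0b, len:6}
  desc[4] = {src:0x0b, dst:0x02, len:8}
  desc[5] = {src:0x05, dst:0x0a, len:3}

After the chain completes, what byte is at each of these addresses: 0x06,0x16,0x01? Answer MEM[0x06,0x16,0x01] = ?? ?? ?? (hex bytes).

MEM[0x06,0x16,0x01] = 66 a5 10

[0] 0x0e->0x01 len=7 : 8d 2b 65 bc 80 30 66
[1] 0x03->0x12 len=2 : 65 bc
[2] 0x0d->0x01 len=8 : 10 8d 2b 65 bc 65 bc 66
[3] 0x04->0x0b len=6 : 65 bc 65 bc 66 c7
[4] 0x0b->0x02 len=8 : 65 bc 65 bc 66 c7 bc 65
[5] 0x05->0x0a len=3 : bc 66 c7
query mem[0x06]=0x66, mem[0x16]=0xa5, mem[0x01]=0x10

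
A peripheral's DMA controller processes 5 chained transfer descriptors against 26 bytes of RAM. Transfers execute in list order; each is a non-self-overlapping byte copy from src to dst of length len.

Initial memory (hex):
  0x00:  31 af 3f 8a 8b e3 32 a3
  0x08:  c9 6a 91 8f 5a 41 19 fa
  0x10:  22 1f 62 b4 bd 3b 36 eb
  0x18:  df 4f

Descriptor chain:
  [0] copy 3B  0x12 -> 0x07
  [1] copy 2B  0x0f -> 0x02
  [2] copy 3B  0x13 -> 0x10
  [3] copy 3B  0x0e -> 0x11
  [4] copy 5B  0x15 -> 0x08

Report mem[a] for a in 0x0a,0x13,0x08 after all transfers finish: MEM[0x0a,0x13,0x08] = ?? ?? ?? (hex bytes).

MEM[0x0a,0x13,0x08] = eb b4 3b

#0 dst[0x07+3] := {0x62,0xb4,0xbd}
#1 dst[0x02+2] := {0xfa,0x22}
#2 dst[0x10+3] := {0xb4,0xbd,0x3b}
#3 dst[0x11+3] := {0x19,0xfa,0xb4}
#4 dst[0x08+5] := {0x3b,0x36,0xeb,0xdf,0x4f}
query mem[0x0a]=0xeb, mem[0x13]=0xb4, mem[0x08]=0x3b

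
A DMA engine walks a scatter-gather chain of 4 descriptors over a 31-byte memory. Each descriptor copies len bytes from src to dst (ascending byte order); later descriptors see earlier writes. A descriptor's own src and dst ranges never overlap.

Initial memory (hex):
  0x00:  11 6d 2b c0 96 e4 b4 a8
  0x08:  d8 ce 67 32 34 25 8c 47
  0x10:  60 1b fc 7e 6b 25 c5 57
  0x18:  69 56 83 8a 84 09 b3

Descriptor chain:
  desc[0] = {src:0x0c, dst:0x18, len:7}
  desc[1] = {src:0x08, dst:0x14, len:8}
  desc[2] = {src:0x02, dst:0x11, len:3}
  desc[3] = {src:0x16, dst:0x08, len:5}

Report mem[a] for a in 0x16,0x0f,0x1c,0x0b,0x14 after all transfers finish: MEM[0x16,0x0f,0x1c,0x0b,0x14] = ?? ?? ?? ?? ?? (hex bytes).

MEM[0x16,0x0f,0x1c,0x0b,0x14] = 67 47 60 25 d8

D0: mem[0x18..0x1e] <- [34 25 8c 47 60 1b fc]
D1: mem[0x14..0x1b] <- [d8 ce 67 32 34 25 8c 47]
D2: mem[0x11..0x13] <- [2b c0 96]
D3: mem[0x08..0x0c] <- [67 32 34 25 8c]
query mem[0x16]=0x67, mem[0x0f]=0x47, mem[0x1c]=0x60, mem[0x0b]=0x25, mem[0x14]=0xd8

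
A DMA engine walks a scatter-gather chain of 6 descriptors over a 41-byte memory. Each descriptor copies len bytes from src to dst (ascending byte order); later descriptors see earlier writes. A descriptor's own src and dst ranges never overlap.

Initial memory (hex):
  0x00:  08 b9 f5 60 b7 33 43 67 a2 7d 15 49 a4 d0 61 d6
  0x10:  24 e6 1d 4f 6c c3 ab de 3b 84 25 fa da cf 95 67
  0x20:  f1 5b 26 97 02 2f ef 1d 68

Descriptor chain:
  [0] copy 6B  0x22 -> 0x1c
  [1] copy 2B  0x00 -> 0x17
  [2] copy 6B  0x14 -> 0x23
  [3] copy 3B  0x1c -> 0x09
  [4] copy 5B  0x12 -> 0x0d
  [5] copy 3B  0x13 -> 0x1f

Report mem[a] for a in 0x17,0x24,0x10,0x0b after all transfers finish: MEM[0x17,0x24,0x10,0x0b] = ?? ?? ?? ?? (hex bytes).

#0 dst[0x1c+6] := {0x26,0x97,0x02,0x2f,0xef,0x1d}
#1 dst[0x17+2] := {0x08,0xb9}
#2 dst[0x23+6] := {0x6c,0xc3,0xab,0x08,0xb9,0x84}
#3 dst[0x09+3] := {0x26,0x97,0x02}
#4 dst[0x0d+5] := {0x1d,0x4f,0x6c,0xc3,0xab}
#5 dst[0x1f+3] := {0x4f,0x6c,0xc3}
query mem[0x17]=0x08, mem[0x24]=0xc3, mem[0x10]=0xc3, mem[0x0b]=0x02

MEM[0x17,0x24,0x10,0x0b] = 08 c3 c3 02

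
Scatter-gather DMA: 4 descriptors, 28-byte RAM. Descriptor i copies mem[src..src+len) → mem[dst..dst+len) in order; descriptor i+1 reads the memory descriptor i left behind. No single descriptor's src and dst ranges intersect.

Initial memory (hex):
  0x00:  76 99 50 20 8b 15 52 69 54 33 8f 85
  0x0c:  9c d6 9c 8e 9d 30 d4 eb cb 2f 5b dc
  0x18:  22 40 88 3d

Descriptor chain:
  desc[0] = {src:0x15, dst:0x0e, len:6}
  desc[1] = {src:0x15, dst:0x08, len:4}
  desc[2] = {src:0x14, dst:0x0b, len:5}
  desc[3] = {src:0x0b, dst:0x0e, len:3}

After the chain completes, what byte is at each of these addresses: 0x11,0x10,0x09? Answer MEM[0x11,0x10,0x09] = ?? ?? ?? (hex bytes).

MEM[0x11,0x10,0x09] = 22 5b 5b

#0 dst[0x0e+6] := {0x2f,0x5b,0xdc,0x22,0x40,0x88}
#1 dst[0x08+4] := {0x2f,0x5b,0xdc,0x22}
#2 dst[0x0b+5] := {0xcb,0x2f,0x5b,0xdc,0x22}
#3 dst[0x0e+3] := {0xcb,0x2f,0x5b}
query mem[0x11]=0x22, mem[0x10]=0x5b, mem[0x09]=0x5b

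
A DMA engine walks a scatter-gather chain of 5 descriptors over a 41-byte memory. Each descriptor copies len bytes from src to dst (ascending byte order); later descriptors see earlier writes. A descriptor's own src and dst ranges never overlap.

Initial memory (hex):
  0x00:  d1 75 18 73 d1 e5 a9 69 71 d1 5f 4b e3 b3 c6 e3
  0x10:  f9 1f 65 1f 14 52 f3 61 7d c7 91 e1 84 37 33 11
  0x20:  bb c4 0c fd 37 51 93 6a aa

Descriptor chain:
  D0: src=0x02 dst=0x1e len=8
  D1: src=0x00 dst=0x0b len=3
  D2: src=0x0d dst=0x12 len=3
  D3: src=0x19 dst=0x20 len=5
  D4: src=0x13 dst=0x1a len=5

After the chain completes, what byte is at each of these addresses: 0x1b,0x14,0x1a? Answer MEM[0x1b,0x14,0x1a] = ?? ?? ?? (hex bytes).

D0: mem[0x1e..0x25] <- [18 73 d1 e5 a9 69 71 d1]
D1: mem[0x0b..0x0d] <- [d1 75 18]
D2: mem[0x12..0x14] <- [18 c6 e3]
D3: mem[0x20..0x24] <- [c7 91 e1 84 37]
D4: mem[0x1a..0x1e] <- [c6 e3 52 f3 61]
query mem[0x1b]=0xe3, mem[0x14]=0xe3, mem[0x1a]=0xc6

MEM[0x1b,0x14,0x1a] = e3 e3 c6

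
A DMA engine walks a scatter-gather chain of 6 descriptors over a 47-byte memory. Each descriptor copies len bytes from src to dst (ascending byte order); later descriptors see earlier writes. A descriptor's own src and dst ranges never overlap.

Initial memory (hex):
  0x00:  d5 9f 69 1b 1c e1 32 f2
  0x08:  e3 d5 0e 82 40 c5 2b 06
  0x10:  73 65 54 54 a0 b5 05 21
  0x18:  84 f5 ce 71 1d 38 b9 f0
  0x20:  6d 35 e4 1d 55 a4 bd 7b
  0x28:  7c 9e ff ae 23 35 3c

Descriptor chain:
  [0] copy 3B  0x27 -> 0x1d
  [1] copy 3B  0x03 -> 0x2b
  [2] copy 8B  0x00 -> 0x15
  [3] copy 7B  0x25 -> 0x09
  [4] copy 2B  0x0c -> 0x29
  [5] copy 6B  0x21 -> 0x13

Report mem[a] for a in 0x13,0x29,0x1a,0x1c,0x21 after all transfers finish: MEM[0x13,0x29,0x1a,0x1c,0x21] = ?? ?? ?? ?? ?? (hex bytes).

  after D0: wrote 3B at 0x1d = 7b7c9e
  after D1: wrote 3B at 0x2b = 1b1ce1
  after D2: wrote 8B at 0x15 = d59f691b1ce132f2
  after D3: wrote 7B at 0x09 = a4bd7b7c9eff1b
  after D4: wrote 2B at 0x29 = 7c9e
  after D5: wrote 6B at 0x13 = 35e41d55a4bd
query mem[0x13]=0x35, mem[0x29]=0x7c, mem[0x1a]=0xe1, mem[0x1c]=0xf2, mem[0x21]=0x35

MEM[0x13,0x29,0x1a,0x1c,0x21] = 35 7c e1 f2 35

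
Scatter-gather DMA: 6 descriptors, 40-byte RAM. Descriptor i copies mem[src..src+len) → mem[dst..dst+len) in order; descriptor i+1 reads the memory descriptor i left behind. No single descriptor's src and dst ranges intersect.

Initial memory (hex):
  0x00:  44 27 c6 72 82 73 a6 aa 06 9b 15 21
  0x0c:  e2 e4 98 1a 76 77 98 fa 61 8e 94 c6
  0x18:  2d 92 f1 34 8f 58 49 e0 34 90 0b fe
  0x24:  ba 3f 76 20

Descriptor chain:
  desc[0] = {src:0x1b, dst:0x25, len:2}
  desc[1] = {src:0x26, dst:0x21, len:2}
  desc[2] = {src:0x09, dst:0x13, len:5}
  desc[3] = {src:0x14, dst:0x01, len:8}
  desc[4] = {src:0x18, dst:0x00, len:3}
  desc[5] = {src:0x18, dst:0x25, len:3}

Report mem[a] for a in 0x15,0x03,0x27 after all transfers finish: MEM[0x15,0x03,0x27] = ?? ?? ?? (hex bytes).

MEM[0x15,0x03,0x27] = 21 e2 f1

#0 dst[0x25+2] := {0x34,0x8f}
#1 dst[0x21+2] := {0x8f,0x20}
#2 dst[0x13+5] := {0x9b,0x15,0x21,0xe2,0xe4}
#3 dst[0x01+8] := {0x15,0x21,0xe2,0xe4,0x2d,0x92,0xf1,0x34}
#4 dst[0x00+3] := {0x2d,0x92,0xf1}
#5 dst[0x25+3] := {0x2d,0x92,0xf1}
query mem[0x15]=0x21, mem[0x03]=0xe2, mem[0x27]=0xf1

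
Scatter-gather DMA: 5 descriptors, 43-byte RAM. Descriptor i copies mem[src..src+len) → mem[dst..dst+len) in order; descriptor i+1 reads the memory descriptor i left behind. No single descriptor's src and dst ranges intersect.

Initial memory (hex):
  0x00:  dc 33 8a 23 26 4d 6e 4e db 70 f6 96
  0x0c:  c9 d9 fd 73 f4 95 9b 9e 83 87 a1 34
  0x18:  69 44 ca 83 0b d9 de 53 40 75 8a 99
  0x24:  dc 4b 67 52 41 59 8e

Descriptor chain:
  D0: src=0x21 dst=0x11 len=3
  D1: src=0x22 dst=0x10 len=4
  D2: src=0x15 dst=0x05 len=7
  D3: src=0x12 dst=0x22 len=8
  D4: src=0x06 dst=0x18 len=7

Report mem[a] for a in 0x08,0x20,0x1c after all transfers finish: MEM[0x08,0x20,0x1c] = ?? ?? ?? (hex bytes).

#0 dst[0x11+3] := {0x75,0x8a,0x99}
#1 dst[0x10+4] := {0x8a,0x99,0xdc,0x4b}
#2 dst[0x05+7] := {0x87,0xa1,0x34,0x69,0x44,0xca,0x83}
#3 dst[0x22+8] := {0xdc,0x4b,0x83,0x87,0xa1,0x34,0x69,0x44}
#4 dst[0x18+7] := {0xa1,0x34,0x69,0x44,0xca,0x83,0xc9}
query mem[0x08]=0x69, mem[0x20]=0x40, mem[0x1c]=0xca

MEM[0x08,0x20,0x1c] = 69 40 ca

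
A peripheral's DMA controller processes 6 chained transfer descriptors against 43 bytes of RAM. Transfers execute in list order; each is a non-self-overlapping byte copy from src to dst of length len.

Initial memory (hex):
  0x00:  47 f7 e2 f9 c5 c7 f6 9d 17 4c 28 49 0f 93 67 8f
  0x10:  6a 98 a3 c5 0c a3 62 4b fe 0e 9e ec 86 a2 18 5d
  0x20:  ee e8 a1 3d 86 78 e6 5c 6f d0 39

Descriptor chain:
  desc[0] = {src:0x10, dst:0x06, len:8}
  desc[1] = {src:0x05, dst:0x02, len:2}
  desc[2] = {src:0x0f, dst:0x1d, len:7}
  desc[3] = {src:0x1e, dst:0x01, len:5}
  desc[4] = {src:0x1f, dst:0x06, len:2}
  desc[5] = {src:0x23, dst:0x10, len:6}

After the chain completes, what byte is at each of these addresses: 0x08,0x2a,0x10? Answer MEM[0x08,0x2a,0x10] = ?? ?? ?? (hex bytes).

#0 dst[0x06+8] := {0x6a,0x98,0xa3,0xc5,0x0c,0xa3,0x62,0x4b}
#1 dst[0x02+2] := {0xc7,0x6a}
#2 dst[0x1d+7] := {0x8f,0x6a,0x98,0xa3,0xc5,0x0c,0xa3}
#3 dst[0x01+5] := {0x6a,0x98,0xa3,0xc5,0x0c}
#4 dst[0x06+2] := {0x98,0xa3}
#5 dst[0x10+6] := {0xa3,0x86,0x78,0xe6,0x5c,0x6f}
query mem[0x08]=0xa3, mem[0x2a]=0x39, mem[0x10]=0xa3

MEM[0x08,0x2a,0x10] = a3 39 a3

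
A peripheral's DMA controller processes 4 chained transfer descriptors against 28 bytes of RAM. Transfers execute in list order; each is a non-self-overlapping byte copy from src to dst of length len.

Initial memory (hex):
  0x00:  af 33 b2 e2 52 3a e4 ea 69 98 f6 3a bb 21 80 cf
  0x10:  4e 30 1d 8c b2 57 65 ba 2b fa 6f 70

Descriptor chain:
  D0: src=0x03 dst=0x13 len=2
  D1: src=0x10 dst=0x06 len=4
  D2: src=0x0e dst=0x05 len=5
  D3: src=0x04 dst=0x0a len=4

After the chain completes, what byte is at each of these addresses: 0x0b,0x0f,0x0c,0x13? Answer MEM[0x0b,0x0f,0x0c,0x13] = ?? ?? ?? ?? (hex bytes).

MEM[0x0b,0x0f,0x0c,0x13] = 80 cf cf e2

#0 dst[0x13+2] := {0xe2,0x52}
#1 dst[0x06+4] := {0x4e,0x30,0x1d,0xe2}
#2 dst[0x05+5] := {0x80,0xcf,0x4e,0x30,0x1d}
#3 dst[0x0a+4] := {0x52,0x80,0xcf,0x4e}
query mem[0x0b]=0x80, mem[0x0f]=0xcf, mem[0x0c]=0xcf, mem[0x13]=0xe2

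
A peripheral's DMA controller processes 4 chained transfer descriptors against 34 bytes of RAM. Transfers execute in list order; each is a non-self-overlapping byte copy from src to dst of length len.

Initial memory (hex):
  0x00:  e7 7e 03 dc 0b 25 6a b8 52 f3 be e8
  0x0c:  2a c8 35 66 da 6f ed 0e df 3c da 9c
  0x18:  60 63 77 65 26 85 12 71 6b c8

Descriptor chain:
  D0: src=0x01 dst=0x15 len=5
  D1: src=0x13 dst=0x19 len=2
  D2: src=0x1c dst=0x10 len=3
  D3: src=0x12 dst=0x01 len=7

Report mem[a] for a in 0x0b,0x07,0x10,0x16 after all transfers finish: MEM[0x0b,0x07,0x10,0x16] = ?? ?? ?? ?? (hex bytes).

MEM[0x0b,0x07,0x10,0x16] = e8 0b 26 03

#0 dst[0x15+5] := {0x7e,0x03,0xdc,0x0b,0x25}
#1 dst[0x19+2] := {0x0e,0xdf}
#2 dst[0x10+3] := {0x26,0x85,0x12}
#3 dst[0x01+7] := {0x12,0x0e,0xdf,0x7e,0x03,0xdc,0x0b}
query mem[0x0b]=0xe8, mem[0x07]=0x0b, mem[0x10]=0x26, mem[0x16]=0x03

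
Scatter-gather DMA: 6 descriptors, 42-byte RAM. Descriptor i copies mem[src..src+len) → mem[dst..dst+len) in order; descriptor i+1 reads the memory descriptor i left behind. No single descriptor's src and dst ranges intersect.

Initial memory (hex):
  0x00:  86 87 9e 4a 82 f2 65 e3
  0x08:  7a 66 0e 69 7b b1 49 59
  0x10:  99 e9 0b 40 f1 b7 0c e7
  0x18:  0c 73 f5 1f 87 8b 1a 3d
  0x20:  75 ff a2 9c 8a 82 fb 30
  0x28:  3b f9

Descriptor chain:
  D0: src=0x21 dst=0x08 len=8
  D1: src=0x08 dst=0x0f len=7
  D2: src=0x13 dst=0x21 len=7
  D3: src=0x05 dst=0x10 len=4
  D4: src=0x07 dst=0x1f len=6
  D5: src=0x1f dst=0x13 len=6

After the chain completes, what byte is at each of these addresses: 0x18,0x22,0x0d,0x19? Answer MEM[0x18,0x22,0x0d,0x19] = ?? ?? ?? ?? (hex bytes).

MEM[0x18,0x22,0x0d,0x19] = 82 9c fb 73

  after D0: wrote 8B at 0x08 = ffa29c8a82fb303b
  after D1: wrote 7B at 0x0f = ffa29c8a82fb30
  after D2: wrote 7B at 0x21 = 82fb300ce70c73
  after D3: wrote 4B at 0x10 = f265e3ff
  after D4: wrote 6B at 0x1f = e3ffa29c8a82
  after D5: wrote 6B at 0x13 = e3ffa29c8a82
query mem[0x18]=0x82, mem[0x22]=0x9c, mem[0x0d]=0xfb, mem[0x19]=0x73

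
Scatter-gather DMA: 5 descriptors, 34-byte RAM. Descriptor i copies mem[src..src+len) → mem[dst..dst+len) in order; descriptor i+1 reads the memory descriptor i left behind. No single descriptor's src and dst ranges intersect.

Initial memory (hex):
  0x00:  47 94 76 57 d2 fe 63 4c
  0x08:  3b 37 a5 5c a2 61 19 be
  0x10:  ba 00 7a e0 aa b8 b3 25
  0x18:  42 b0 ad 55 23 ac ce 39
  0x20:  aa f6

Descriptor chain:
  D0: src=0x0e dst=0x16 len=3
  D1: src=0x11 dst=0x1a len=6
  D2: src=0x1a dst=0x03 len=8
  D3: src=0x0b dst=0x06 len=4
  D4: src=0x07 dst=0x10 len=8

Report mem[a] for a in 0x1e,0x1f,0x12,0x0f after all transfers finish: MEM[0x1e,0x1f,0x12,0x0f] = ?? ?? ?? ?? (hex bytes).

MEM[0x1e,0x1f,0x12,0x0f] = b8 19 19 be

D0: mem[0x16..0x18] <- [19 be ba]
D1: mem[0x1a..0x1f] <- [00 7a e0 aa b8 19]
D2: mem[0x03..0x0a] <- [00 7a e0 aa b8 19 aa f6]
D3: mem[0x06..0x09] <- [5c a2 61 19]
D4: mem[0x10..0x17] <- [a2 61 19 f6 5c a2 61 19]
query mem[0x1e]=0xb8, mem[0x1f]=0x19, mem[0x12]=0x19, mem[0x0f]=0xbe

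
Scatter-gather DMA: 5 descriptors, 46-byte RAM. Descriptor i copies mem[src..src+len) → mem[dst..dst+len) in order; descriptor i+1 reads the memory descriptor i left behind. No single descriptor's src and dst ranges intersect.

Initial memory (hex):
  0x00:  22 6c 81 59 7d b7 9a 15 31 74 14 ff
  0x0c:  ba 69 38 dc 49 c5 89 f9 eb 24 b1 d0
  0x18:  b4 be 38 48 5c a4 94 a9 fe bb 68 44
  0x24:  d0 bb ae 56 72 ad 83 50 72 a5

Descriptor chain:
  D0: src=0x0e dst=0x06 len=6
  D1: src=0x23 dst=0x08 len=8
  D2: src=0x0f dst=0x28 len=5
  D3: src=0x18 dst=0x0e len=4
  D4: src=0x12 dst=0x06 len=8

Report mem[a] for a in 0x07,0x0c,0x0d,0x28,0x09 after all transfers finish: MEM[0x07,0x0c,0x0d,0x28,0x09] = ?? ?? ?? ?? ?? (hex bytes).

#0 dst[0x06+6] := {0x38,0xdc,0x49,0xc5,0x89,0xf9}
#1 dst[0x08+8] := {0x44,0xd0,0xbb,0xae,0x56,0x72,0xad,0x83}
#2 dst[0x28+5] := {0x83,0x49,0xc5,0x89,0xf9}
#3 dst[0x0e+4] := {0xb4,0xbe,0x38,0x48}
#4 dst[0x06+8] := {0x89,0xf9,0xeb,0x24,0xb1,0xd0,0xb4,0xbe}
query mem[0x07]=0xf9, mem[0x0c]=0xb4, mem[0x0d]=0xbe, mem[0x28]=0x83, mem[0x09]=0x24

MEM[0x07,0x0c,0x0d,0x28,0x09] = f9 b4 be 83 24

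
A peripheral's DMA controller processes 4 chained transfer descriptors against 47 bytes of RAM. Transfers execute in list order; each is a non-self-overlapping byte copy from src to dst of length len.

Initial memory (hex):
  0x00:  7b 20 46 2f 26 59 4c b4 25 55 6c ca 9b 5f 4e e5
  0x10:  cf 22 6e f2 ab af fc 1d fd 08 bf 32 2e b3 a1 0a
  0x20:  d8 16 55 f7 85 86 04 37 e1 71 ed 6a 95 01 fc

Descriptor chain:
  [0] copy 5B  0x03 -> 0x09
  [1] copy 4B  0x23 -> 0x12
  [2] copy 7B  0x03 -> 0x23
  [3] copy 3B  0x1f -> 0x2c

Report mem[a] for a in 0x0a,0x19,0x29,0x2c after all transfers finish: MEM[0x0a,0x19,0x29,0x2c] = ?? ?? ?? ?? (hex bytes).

MEM[0x0a,0x19,0x29,0x2c] = 26 08 2f 0a

[0] 0x03->0x09 len=5 : 2f 26 59 4c b4
[1] 0x23->0x12 len=4 : f7 85 86 04
[2] 0x03->0x23 len=7 : 2f 26 59 4c b4 25 2f
[3] 0x1f->0x2c len=3 : 0a d8 16
query mem[0x0a]=0x26, mem[0x19]=0x08, mem[0x29]=0x2f, mem[0x2c]=0x0a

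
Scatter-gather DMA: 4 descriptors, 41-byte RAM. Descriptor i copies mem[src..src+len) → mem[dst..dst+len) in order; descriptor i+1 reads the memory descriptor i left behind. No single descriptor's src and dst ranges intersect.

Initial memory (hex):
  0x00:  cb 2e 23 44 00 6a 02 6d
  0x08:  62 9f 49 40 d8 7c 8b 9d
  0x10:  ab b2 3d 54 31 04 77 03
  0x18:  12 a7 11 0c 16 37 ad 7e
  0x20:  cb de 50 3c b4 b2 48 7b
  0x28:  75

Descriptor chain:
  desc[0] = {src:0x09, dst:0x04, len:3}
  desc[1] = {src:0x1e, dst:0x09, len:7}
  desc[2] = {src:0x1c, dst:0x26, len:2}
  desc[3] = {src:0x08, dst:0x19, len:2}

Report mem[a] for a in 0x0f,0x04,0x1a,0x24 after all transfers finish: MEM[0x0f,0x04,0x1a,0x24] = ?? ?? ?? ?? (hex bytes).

MEM[0x0f,0x04,0x1a,0x24] = b4 9f ad b4

  after D0: wrote 3B at 0x04 = 9f4940
  after D1: wrote 7B at 0x09 = ad7ecbde503cb4
  after D2: wrote 2B at 0x26 = 1637
  after D3: wrote 2B at 0x19 = 62ad
query mem[0x0f]=0xb4, mem[0x04]=0x9f, mem[0x1a]=0xad, mem[0x24]=0xb4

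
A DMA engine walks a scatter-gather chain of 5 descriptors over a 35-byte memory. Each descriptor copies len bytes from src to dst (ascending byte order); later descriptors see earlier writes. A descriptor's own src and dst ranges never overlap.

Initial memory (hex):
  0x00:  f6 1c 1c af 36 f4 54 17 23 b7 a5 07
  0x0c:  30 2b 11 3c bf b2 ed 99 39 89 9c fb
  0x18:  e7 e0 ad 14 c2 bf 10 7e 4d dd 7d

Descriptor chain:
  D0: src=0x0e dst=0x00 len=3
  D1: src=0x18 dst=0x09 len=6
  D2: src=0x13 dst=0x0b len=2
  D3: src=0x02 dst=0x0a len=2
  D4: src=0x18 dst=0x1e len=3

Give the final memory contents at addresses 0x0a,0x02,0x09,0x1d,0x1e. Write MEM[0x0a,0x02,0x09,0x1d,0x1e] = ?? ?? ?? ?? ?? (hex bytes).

MEM[0x0a,0x02,0x09,0x1d,0x1e] = bf bf e7 bf e7

  after D0: wrote 3B at 0x00 = 113cbf
  after D1: wrote 6B at 0x09 = e7e0ad14c2bf
  after D2: wrote 2B at 0x0b = 9939
  after D3: wrote 2B at 0x0a = bfaf
  after D4: wrote 3B at 0x1e = e7e0ad
query mem[0x0a]=0xbf, mem[0x02]=0xbf, mem[0x09]=0xe7, mem[0x1d]=0xbf, mem[0x1e]=0xe7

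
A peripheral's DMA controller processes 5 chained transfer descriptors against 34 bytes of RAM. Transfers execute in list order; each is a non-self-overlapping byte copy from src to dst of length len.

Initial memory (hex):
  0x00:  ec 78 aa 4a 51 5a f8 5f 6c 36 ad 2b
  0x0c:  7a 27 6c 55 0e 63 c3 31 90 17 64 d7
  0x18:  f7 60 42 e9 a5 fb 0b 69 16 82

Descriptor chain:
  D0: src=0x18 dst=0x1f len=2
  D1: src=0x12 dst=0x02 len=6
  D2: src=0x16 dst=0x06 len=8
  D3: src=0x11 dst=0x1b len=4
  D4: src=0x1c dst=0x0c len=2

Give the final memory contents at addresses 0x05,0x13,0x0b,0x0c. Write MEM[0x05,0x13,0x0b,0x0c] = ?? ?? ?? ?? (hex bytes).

[0] 0x18->0x1f len=2 : f7 60
[1] 0x12->0x02 len=6 : c3 31 90 17 64 d7
[2] 0x16->0x06 len=8 : 64 d7 f7 60 42 e9 a5 fb
[3] 0x11->0x1b len=4 : 63 c3 31 90
[4] 0x1c->0x0c len=2 : c3 31
query mem[0x05]=0x17, mem[0x13]=0x31, mem[0x0b]=0xe9, mem[0x0c]=0xc3

MEM[0x05,0x13,0x0b,0x0c] = 17 31 e9 c3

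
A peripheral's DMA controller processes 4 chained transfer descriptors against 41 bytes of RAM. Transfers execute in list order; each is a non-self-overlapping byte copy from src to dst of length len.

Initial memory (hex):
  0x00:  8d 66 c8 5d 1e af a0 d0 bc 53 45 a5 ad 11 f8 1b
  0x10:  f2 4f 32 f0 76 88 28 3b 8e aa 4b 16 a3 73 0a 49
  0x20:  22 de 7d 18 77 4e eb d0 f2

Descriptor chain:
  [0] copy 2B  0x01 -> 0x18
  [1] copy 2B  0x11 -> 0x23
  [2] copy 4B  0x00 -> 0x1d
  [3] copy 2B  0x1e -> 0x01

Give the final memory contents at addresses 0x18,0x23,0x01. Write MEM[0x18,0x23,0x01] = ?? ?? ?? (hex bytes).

MEM[0x18,0x23,0x01] = 66 4f 66

[0] 0x01->0x18 len=2 : 66 c8
[1] 0x11->0x23 len=2 : 4f 32
[2] 0x00->0x1d len=4 : 8d 66 c8 5d
[3] 0x1e->0x01 len=2 : 66 c8
query mem[0x18]=0x66, mem[0x23]=0x4f, mem[0x01]=0x66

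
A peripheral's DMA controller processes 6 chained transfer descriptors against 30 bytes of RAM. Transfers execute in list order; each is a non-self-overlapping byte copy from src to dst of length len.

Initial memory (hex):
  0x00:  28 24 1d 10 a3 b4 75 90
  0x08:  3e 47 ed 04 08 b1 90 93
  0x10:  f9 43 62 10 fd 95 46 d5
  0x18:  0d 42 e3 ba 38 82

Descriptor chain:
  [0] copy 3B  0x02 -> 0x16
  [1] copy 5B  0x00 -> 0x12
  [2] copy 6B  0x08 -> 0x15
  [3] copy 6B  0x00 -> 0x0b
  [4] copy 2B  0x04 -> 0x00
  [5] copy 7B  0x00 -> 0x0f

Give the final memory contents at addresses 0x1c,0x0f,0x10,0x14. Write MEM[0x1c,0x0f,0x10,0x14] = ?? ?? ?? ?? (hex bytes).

MEM[0x1c,0x0f,0x10,0x14] = 38 a3 b4 b4

[0] 0x02->0x16 len=3 : 1d 10 a3
[1] 0x00->0x12 len=5 : 28 24 1d 10 a3
[2] 0x08->0x15 len=6 : 3e 47 ed 04 08 b1
[3] 0x00->0x0b len=6 : 28 24 1d 10 a3 b4
[4] 0x04->0x00 len=2 : a3 b4
[5] 0x00->0x0f len=7 : a3 b4 1d 10 a3 b4 75
query mem[0x1c]=0x38, mem[0x0f]=0xa3, mem[0x10]=0xb4, mem[0x14]=0xb4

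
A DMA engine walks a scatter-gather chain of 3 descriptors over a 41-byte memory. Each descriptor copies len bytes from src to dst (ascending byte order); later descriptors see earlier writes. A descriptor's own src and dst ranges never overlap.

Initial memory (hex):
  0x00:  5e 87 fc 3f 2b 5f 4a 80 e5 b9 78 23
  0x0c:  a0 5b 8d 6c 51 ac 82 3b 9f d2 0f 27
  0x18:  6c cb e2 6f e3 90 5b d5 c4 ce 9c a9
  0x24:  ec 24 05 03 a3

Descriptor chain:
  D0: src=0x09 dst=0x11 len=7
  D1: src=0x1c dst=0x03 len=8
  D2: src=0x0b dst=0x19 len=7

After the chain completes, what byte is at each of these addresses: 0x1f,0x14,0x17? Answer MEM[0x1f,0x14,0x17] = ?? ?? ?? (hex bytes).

  after D0: wrote 7B at 0x11 = b97823a05b8d6c
  after D1: wrote 8B at 0x03 = e3905bd5c4ce9ca9
  after D2: wrote 7B at 0x19 = 23a05b8d6c51b9
query mem[0x1f]=0xb9, mem[0x14]=0xa0, mem[0x17]=0x6c

MEM[0x1f,0x14,0x17] = b9 a0 6c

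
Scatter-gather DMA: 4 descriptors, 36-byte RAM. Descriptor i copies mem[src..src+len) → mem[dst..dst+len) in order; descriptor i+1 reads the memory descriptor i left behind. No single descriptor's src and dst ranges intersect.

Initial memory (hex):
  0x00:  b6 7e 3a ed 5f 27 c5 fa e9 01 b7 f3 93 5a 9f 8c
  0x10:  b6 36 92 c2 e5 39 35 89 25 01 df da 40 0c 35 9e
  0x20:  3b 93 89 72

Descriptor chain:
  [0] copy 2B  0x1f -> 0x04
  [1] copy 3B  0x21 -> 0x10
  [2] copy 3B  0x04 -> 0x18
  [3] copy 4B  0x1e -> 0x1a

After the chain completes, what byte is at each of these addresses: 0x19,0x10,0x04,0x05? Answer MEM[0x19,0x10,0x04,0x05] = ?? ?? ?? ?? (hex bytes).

MEM[0x19,0x10,0x04,0x05] = 3b 93 9e 3b

[0] 0x1f->0x04 len=2 : 9e 3b
[1] 0x21->0x10 len=3 : 93 89 72
[2] 0x04->0x18 len=3 : 9e 3b c5
[3] 0x1e->0x1a len=4 : 35 9e 3b 93
query mem[0x19]=0x3b, mem[0x10]=0x93, mem[0x04]=0x9e, mem[0x05]=0x3b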